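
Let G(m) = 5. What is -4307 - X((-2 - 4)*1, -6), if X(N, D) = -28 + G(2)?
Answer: -4284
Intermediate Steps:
X(N, D) = -23 (X(N, D) = -28 + 5 = -23)
-4307 - X((-2 - 4)*1, -6) = -4307 - 1*(-23) = -4307 + 23 = -4284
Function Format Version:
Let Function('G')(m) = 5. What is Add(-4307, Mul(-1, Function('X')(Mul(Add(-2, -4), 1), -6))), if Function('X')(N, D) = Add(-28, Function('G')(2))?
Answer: -4284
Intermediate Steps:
Function('X')(N, D) = -23 (Function('X')(N, D) = Add(-28, 5) = -23)
Add(-4307, Mul(-1, Function('X')(Mul(Add(-2, -4), 1), -6))) = Add(-4307, Mul(-1, -23)) = Add(-4307, 23) = -4284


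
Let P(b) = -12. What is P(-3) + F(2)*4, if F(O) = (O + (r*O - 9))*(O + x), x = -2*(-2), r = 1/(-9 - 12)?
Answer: -1276/7 ≈ -182.29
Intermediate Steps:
r = -1/21 (r = 1/(-21) = -1/21 ≈ -0.047619)
x = 4
F(O) = (-9 + 20*O/21)*(4 + O) (F(O) = (O + (-O/21 - 9))*(O + 4) = (O + (-9 - O/21))*(4 + O) = (-9 + 20*O/21)*(4 + O))
P(-3) + F(2)*4 = -12 + (-36 - 109/21*2 + (20/21)*2²)*4 = -12 + (-36 - 218/21 + (20/21)*4)*4 = -12 + (-36 - 218/21 + 80/21)*4 = -12 - 298/7*4 = -12 - 1192/7 = -1276/7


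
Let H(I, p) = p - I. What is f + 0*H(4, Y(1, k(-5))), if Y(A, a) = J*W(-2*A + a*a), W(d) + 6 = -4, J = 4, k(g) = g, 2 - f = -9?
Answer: 11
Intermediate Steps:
f = 11 (f = 2 - 1*(-9) = 2 + 9 = 11)
W(d) = -10 (W(d) = -6 - 4 = -10)
Y(A, a) = -40 (Y(A, a) = 4*(-10) = -40)
f + 0*H(4, Y(1, k(-5))) = 11 + 0*(-40 - 1*4) = 11 + 0*(-40 - 4) = 11 + 0*(-44) = 11 + 0 = 11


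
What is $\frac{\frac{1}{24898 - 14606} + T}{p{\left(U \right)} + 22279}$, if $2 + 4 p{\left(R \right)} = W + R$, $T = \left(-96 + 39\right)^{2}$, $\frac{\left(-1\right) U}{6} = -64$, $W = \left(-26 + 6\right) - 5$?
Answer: $\frac{33438709}{230214029} \approx 0.14525$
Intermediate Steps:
$W = -25$ ($W = -20 - 5 = -25$)
$U = 384$ ($U = \left(-6\right) \left(-64\right) = 384$)
$T = 3249$ ($T = \left(-57\right)^{2} = 3249$)
$p{\left(R \right)} = - \frac{27}{4} + \frac{R}{4}$ ($p{\left(R \right)} = - \frac{1}{2} + \frac{-25 + R}{4} = - \frac{1}{2} + \left(- \frac{25}{4} + \frac{R}{4}\right) = - \frac{27}{4} + \frac{R}{4}$)
$\frac{\frac{1}{24898 - 14606} + T}{p{\left(U \right)} + 22279} = \frac{\frac{1}{24898 - 14606} + 3249}{\left(- \frac{27}{4} + \frac{1}{4} \cdot 384\right) + 22279} = \frac{\frac{1}{10292} + 3249}{\left(- \frac{27}{4} + 96\right) + 22279} = \frac{\frac{1}{10292} + 3249}{\frac{357}{4} + 22279} = \frac{33438709}{10292 \cdot \frac{89473}{4}} = \frac{33438709}{10292} \cdot \frac{4}{89473} = \frac{33438709}{230214029}$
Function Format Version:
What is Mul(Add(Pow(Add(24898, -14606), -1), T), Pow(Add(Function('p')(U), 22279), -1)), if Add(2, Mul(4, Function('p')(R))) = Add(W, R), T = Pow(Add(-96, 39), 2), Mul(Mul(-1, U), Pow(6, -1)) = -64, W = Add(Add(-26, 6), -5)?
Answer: Rational(33438709, 230214029) ≈ 0.14525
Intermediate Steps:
W = -25 (W = Add(-20, -5) = -25)
U = 384 (U = Mul(-6, -64) = 384)
T = 3249 (T = Pow(-57, 2) = 3249)
Function('p')(R) = Add(Rational(-27, 4), Mul(Rational(1, 4), R)) (Function('p')(R) = Add(Rational(-1, 2), Mul(Rational(1, 4), Add(-25, R))) = Add(Rational(-1, 2), Add(Rational(-25, 4), Mul(Rational(1, 4), R))) = Add(Rational(-27, 4), Mul(Rational(1, 4), R)))
Mul(Add(Pow(Add(24898, -14606), -1), T), Pow(Add(Function('p')(U), 22279), -1)) = Mul(Add(Pow(Add(24898, -14606), -1), 3249), Pow(Add(Add(Rational(-27, 4), Mul(Rational(1, 4), 384)), 22279), -1)) = Mul(Add(Pow(10292, -1), 3249), Pow(Add(Add(Rational(-27, 4), 96), 22279), -1)) = Mul(Add(Rational(1, 10292), 3249), Pow(Add(Rational(357, 4), 22279), -1)) = Mul(Rational(33438709, 10292), Pow(Rational(89473, 4), -1)) = Mul(Rational(33438709, 10292), Rational(4, 89473)) = Rational(33438709, 230214029)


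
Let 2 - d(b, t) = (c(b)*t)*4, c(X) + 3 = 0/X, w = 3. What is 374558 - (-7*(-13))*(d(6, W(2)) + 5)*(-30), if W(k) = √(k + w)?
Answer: 393668 + 32760*√5 ≈ 4.6692e+5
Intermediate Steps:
c(X) = -3 (c(X) = -3 + 0/X = -3 + 0 = -3)
W(k) = √(3 + k) (W(k) = √(k + 3) = √(3 + k))
d(b, t) = 2 + 12*t (d(b, t) = 2 - (-3*t)*4 = 2 - (-12)*t = 2 + 12*t)
374558 - (-7*(-13))*(d(6, W(2)) + 5)*(-30) = 374558 - (-7*(-13))*((2 + 12*√(3 + 2)) + 5)*(-30) = 374558 - 91*((2 + 12*√5) + 5)*(-30) = 374558 - 91*(7 + 12*√5)*(-30) = 374558 - (637 + 1092*√5)*(-30) = 374558 - (-19110 - 32760*√5) = 374558 + (19110 + 32760*√5) = 393668 + 32760*√5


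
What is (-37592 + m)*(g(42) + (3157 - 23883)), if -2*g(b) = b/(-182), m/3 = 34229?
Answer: -35077937935/26 ≈ -1.3492e+9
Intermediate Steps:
m = 102687 (m = 3*34229 = 102687)
g(b) = b/364 (g(b) = -b/(2*(-182)) = -b*(-1)/(2*182) = -(-1)*b/364 = b/364)
(-37592 + m)*(g(42) + (3157 - 23883)) = (-37592 + 102687)*((1/364)*42 + (3157 - 23883)) = 65095*(3/26 - 20726) = 65095*(-538873/26) = -35077937935/26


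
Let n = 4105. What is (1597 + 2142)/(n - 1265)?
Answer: 3739/2840 ≈ 1.3165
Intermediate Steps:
(1597 + 2142)/(n - 1265) = (1597 + 2142)/(4105 - 1265) = 3739/2840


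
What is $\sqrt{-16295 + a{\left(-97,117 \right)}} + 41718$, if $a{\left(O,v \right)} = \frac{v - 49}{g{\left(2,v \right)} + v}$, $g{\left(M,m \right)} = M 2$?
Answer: $41718 + \frac{i \sqrt{1971627}}{11} \approx 41718.0 + 127.65 i$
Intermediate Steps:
$g{\left(M,m \right)} = 2 M$
$a{\left(O,v \right)} = \frac{-49 + v}{4 + v}$ ($a{\left(O,v \right)} = \frac{v - 49}{2 \cdot 2 + v} = \frac{-49 + v}{4 + v}$)
$\sqrt{-16295 + a{\left(-97,117 \right)}} + 41718 = \sqrt{-16295 + \frac{-49 + 117}{4 + 117}} + 41718 = \sqrt{-16295 + \frac{1}{121} \cdot 68} + 41718 = \sqrt{-16295 + \frac{68}{121}} + 41718 = \sqrt{- \frac{1971627}{121}} + 41718 = \frac{i \sqrt{1971627}}{11} + 41718 = 41718 + \frac{i \sqrt{1971627}}{11}$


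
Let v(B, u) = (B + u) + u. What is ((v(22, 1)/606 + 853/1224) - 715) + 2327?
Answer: 199372937/123624 ≈ 1612.7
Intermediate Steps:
v(B, u) = B + 2*u
((v(22, 1)/606 + 853/1224) - 715) + 2327 = (((22 + 2*1)/606 + 853/1224) - 715) + 2327 = (((22 + 2)*(1/606) + 853*(1/1224)) - 715) + 2327 = ((24*(1/606) + 853/1224) - 715) + 2327 = ((4/101 + 853/1224) - 715) + 2327 = (91049/123624 - 715) + 2327 = -88300111/123624 + 2327 = 199372937/123624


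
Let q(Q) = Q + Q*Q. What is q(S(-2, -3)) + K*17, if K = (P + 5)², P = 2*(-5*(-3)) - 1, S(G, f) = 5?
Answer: 19682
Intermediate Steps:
q(Q) = Q + Q²
P = 29 (P = 2*15 - 1 = 30 - 1 = 29)
K = 1156 (K = (29 + 5)² = 34² = 1156)
q(S(-2, -3)) + K*17 = 5*(1 + 5) + 1156*17 = 5*6 + 19652 = 30 + 19652 = 19682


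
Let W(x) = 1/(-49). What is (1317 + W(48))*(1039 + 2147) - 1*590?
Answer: 205570042/49 ≈ 4.1953e+6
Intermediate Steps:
W(x) = -1/49
(1317 + W(48))*(1039 + 2147) - 1*590 = (1317 - 1/49)*(1039 + 2147) - 1*590 = (64532/49)*3186 - 590 = 205598952/49 - 590 = 205570042/49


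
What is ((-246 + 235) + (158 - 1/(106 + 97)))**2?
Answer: 890425600/41209 ≈ 21608.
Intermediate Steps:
((-246 + 235) + (158 - 1/(106 + 97)))**2 = (-11 + (158 - 1/203))**2 = (-11 + 32073/203)**2 = (29840/203)**2 = 890425600/41209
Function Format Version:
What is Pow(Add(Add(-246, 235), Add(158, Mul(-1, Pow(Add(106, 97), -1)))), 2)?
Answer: Rational(890425600, 41209) ≈ 21608.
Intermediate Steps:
Pow(Add(Add(-246, 235), Add(158, Mul(-1, Pow(Add(106, 97), -1)))), 2) = Pow(Add(-11, Add(158, Mul(-1, Pow(203, -1)))), 2) = Pow(Add(-11, Add(158, Mul(-1, Rational(1, 203)))), 2) = Pow(Add(-11, Add(158, Rational(-1, 203))), 2) = Pow(Add(-11, Rational(32073, 203)), 2) = Pow(Rational(29840, 203), 2) = Rational(890425600, 41209)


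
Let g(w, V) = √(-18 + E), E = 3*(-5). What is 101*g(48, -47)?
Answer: 101*I*√33 ≈ 580.2*I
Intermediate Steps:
E = -15
g(w, V) = I*√33 (g(w, V) = √(-18 - 15) = √(-33) = I*√33)
101*g(48, -47) = 101*(I*√33) = 101*I*√33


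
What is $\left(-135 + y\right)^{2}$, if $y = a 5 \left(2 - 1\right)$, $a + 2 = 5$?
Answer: $14400$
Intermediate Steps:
$a = 3$ ($a = -2 + 5 = 3$)
$y = 15$ ($y = 3 \cdot 5 \left(2 - 1\right) = 15 \cdot 1 = 15$)
$\left(-135 + y\right)^{2} = \left(-135 + 15\right)^{2} = \left(-120\right)^{2} = 14400$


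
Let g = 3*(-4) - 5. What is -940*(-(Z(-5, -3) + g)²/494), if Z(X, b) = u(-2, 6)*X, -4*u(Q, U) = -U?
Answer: 564235/494 ≈ 1142.2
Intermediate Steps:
u(Q, U) = U/4 (u(Q, U) = -(-1)*U/4 = U/4)
Z(X, b) = 3*X/2 (Z(X, b) = ((¼)*6)*X = 3*X/2)
g = -17 (g = -12 - 5 = -17)
-940*(-(Z(-5, -3) + g)²/494) = -940*(-((3/2)*(-5) - 17)²/494) = -940*(-(-15/2 - 17)²/494) = -940/((-494/((-49/2)²))) = -940/((-494/2401/4)) = -940/((-494*4/2401)) = -940/(-1976/2401) = -940*(-2401/1976) = 564235/494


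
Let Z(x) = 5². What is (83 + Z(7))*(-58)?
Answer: -6264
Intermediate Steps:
Z(x) = 25
(83 + Z(7))*(-58) = (83 + 25)*(-58) = 108*(-58) = -6264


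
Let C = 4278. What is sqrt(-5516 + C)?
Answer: I*sqrt(1238) ≈ 35.185*I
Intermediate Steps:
sqrt(-5516 + C) = sqrt(-5516 + 4278) = sqrt(-1238) = I*sqrt(1238)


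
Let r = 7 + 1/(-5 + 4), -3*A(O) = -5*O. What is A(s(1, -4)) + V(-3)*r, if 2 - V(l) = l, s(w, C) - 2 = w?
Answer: 35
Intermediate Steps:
s(w, C) = 2 + w
A(O) = 5*O/3 (A(O) = -(-5)*O/3 = 5*O/3)
V(l) = 2 - l
r = 6 (r = 7 + 1/(-1) = 7 - 1 = 6)
A(s(1, -4)) + V(-3)*r = 5*(2 + 1)/3 + (2 - 1*(-3))*6 = (5/3)*3 + (2 + 3)*6 = 5 + 5*6 = 5 + 30 = 35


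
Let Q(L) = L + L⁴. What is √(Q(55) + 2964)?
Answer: 2*√2288411 ≈ 3025.5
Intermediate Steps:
√(Q(55) + 2964) = √((55 + 55⁴) + 2964) = √((55 + 9150625) + 2964) = √(9150680 + 2964) = √9153644 = 2*√2288411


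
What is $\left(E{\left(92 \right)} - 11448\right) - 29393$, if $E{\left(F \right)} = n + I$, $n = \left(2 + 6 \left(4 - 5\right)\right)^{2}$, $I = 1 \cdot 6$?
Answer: $-40819$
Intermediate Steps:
$I = 6$
$n = 16$ ($n = \left(2 + 6 \left(-1\right)\right)^{2} = \left(2 - 6\right)^{2} = \left(-4\right)^{2} = 16$)
$E{\left(F \right)} = 22$ ($E{\left(F \right)} = 16 + 6 = 22$)
$\left(E{\left(92 \right)} - 11448\right) - 29393 = \left(22 - 11448\right) - 29393 = -11426 - 29393 = -40819$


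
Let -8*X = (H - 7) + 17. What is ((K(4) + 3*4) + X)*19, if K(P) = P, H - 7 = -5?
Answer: 551/2 ≈ 275.50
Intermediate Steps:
H = 2 (H = 7 - 5 = 2)
X = -3/2 (X = -((2 - 7) + 17)/8 = -(-5 + 17)/8 = -⅛*12 = -3/2 ≈ -1.5000)
((K(4) + 3*4) + X)*19 = ((4 + 3*4) - 3/2)*19 = ((4 + 12) - 3/2)*19 = (16 - 3/2)*19 = (29/2)*19 = 551/2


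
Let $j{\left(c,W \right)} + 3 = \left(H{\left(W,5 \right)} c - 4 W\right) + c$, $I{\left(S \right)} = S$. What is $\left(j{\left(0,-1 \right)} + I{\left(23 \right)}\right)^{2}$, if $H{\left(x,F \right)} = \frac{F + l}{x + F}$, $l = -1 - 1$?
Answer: $576$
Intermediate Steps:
$l = -2$ ($l = -1 - 1 = -2$)
$H{\left(x,F \right)} = \frac{-2 + F}{F + x}$ ($H{\left(x,F \right)} = \frac{F - 2}{x + F} = \frac{-2 + F}{F + x}$)
$j{\left(c,W \right)} = -3 + c - 4 W + \frac{3 c}{5 + W}$ ($j{\left(c,W \right)} = -3 - \left(- c + 4 W - \frac{-2 + 5}{5 + W} c\right) = -3 - \left(- c + 4 W - \frac{1}{5 + W} 3 c\right) = -3 - \left(- c + 4 W - \frac{3}{5 + W} c\right) = -3 - \left(- c + 4 W - \frac{3 c}{5 + W}\right) = -3 + \left(c - 4 W + \frac{3 c}{5 + W}\right) = -3 + c - 4 W + \frac{3 c}{5 + W}$)
$\left(j{\left(0,-1 \right)} + I{\left(23 \right)}\right)^{2} = \left(\frac{3 \cdot 0 + \left(5 - 1\right) \left(-3 + 0 - -4\right)}{5 - 1} + 23\right)^{2} = \left(\frac{0 + 4 \left(-3 + 0 + 4\right)}{4} + 23\right)^{2} = \left(\frac{0 + 4 \cdot 1}{4} + 23\right)^{2} = \left(\frac{0 + 4}{4} + 23\right)^{2} = \left(\frac{1}{4} \cdot 4 + 23\right)^{2} = \left(1 + 23\right)^{2} = 24^{2} = 576$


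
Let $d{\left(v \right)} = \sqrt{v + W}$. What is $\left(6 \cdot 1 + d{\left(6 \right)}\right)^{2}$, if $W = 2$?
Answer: $44 + 24 \sqrt{2} \approx 77.941$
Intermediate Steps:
$d{\left(v \right)} = \sqrt{2 + v}$ ($d{\left(v \right)} = \sqrt{v + 2} = \sqrt{2 + v}$)
$\left(6 \cdot 1 + d{\left(6 \right)}\right)^{2} = \left(6 \cdot 1 + \sqrt{2 + 6}\right)^{2} = \left(6 + \sqrt{8}\right)^{2} = \left(6 + 2 \sqrt{2}\right)^{2}$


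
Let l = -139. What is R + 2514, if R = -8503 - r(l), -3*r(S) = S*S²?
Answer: -2703586/3 ≈ -9.0120e+5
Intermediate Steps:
r(S) = -S³/3 (r(S) = -S*S²/3 = -S³/3)
R = -2711128/3 (R = -8503 - (-1)*(-139)³/3 = -8503 - (-1)*(-2685619)/3 = -8503 - 1*2685619/3 = -8503 - 2685619/3 = -2711128/3 ≈ -9.0371e+5)
R + 2514 = -2711128/3 + 2514 = -2703586/3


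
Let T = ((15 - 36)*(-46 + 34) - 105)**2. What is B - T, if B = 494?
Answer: -21115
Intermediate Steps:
T = 21609 (T = (-21*(-12) - 105)**2 = (252 - 105)**2 = 147**2 = 21609)
B - T = 494 - 1*21609 = 494 - 21609 = -21115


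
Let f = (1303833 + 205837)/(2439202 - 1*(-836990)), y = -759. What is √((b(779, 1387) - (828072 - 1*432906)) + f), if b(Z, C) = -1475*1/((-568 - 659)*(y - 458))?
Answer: I*√1824412527167257616704034881/67947266524 ≈ 628.62*I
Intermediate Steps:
b(Z, C) = -1475/1493259 (b(Z, C) = -1475*1/((-759 - 458)*(-568 - 659)) = -1475/((-1227*(-1217))) = -1475/1493259)
f = 754835/1638096 (f = 1509670/(2439202 + 836990) = 1509670/3276192 = 1509670*(1/3276192) = 754835/1638096 ≈ 0.46080)
√((b(779, 1387) - (828072 - 1*432906)) + f) = √((-1475/1493259 - (828072 - 1*432906)) + 754835/1638096) = √((-1475/1493259 - (828072 - 432906)) + 754835/1638096) = √((-1475/1493259 - 1*395166) + 754835/1638096) = √((-1475/1493259 - 395166) + 754835/1638096) = √(-590085187469/1493259 + 754835/1638096) = √(-107401673120895751/271789066096) = I*√1824412527167257616704034881/67947266524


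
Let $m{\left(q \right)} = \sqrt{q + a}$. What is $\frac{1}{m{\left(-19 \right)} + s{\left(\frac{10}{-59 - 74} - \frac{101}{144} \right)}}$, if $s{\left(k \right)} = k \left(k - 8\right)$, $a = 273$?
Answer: $- \frac{916993247270623488}{27923623519430151455} + \frac{134541582695202816 \sqrt{254}}{27923623519430151455} \approx 0.04395$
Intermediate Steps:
$s{\left(k \right)} = k \left(-8 + k\right)$
$m{\left(q \right)} = \sqrt{273 + q}$ ($m{\left(q \right)} = \sqrt{q + 273} = \sqrt{273 + q}$)
$\frac{1}{m{\left(-19 \right)} + s{\left(\frac{10}{-59 - 74} - \frac{101}{144} \right)}} = \frac{1}{\sqrt{273 - 19} + \left(\frac{10}{-59 - 74} - \frac{101}{144}\right) \left(-8 + \left(\frac{10}{-59 - 74} - \frac{101}{144}\right)\right)} = \frac{1}{\sqrt{254} + \left(\frac{10}{-133} - \frac{101}{144}\right) \left(-8 + \left(\frac{10}{-133} - \frac{101}{144}\right)\right)} = \frac{1}{\sqrt{254} + \left(10 \left(- \frac{1}{133}\right) - \frac{101}{144}\right) \left(-8 + \left(10 \left(- \frac{1}{133}\right) - \frac{101}{144}\right)\right)} = \frac{1}{\sqrt{254} + \left(- \frac{10}{133} - \frac{101}{144}\right) \left(-8 - \frac{14873}{19152}\right)} = \frac{1}{\sqrt{254} - \frac{14873 \left(-8 - \frac{14873}{19152}\right)}{19152}} = \frac{1}{\sqrt{254} - - \frac{2499987697}{366799104}} = \frac{1}{\sqrt{254} + \frac{2499987697}{366799104}} = \frac{1}{\frac{2499987697}{366799104} + \sqrt{254}}$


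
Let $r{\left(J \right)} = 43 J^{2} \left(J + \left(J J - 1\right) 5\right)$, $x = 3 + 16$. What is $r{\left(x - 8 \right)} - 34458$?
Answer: $3144575$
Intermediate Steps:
$x = 19$
$r{\left(J \right)} = 43 J^{2} \left(-5 + J + 5 J^{2}\right)$ ($r{\left(J \right)} = 43 J^{2} \left(J + \left(J^{2} - 1\right) 5\right) = 43 J^{2} \left(J + \left(-1 + J^{2}\right) 5\right) = 43 J^{2} \left(J + \left(-5 + 5 J^{2}\right)\right) = 43 J^{2} \left(-5 + J + 5 J^{2}\right)$)
$r{\left(x - 8 \right)} - 34458 = 43 \left(19 - 8\right)^{2} \left(-5 + \left(19 - 8\right) + 5 \left(19 - 8\right)^{2}\right) - 34458 = 43 \cdot 11^{2} \left(-5 + 11 + 5 \cdot 11^{2}\right) - 34458 = 43 \cdot 121 \left(-5 + 11 + 5 \cdot 121\right) - 34458 = 43 \cdot 121 \left(-5 + 11 + 605\right) - 34458 = 43 \cdot 121 \cdot 611 - 34458 = 3179033 - 34458 = 3144575$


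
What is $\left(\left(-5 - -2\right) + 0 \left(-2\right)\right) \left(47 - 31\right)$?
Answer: $-48$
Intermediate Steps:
$\left(\left(-5 - -2\right) + 0 \left(-2\right)\right) \left(47 - 31\right) = \left(\left(-5 + 2\right) + 0\right) 16 = \left(-3 + 0\right) 16 = \left(-3\right) 16 = -48$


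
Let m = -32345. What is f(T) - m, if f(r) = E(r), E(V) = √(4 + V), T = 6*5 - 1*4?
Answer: 32345 + √30 ≈ 32350.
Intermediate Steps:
T = 26 (T = 30 - 4 = 26)
f(r) = √(4 + r)
f(T) - m = √(4 + 26) - 1*(-32345) = √30 + 32345 = 32345 + √30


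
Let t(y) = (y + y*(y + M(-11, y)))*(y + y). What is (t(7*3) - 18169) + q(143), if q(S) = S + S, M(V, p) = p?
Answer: 20043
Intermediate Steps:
q(S) = 2*S
t(y) = 2*y*(y + 2*y**2) (t(y) = (y + y*(y + y))*(y + y) = (y + y*(2*y))*(2*y) = (y + 2*y**2)*(2*y) = 2*y*(y + 2*y**2))
(t(7*3) - 18169) + q(143) = ((7*3)**2*(2 + 4*(7*3)) - 18169) + 2*143 = (21**2*(2 + 4*21) - 18169) + 286 = (441*(2 + 84) - 18169) + 286 = (441*86 - 18169) + 286 = (37926 - 18169) + 286 = 19757 + 286 = 20043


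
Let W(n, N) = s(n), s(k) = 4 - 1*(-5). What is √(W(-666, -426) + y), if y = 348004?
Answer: √348013 ≈ 589.93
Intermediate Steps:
s(k) = 9 (s(k) = 4 + 5 = 9)
W(n, N) = 9
√(W(-666, -426) + y) = √(9 + 348004) = √348013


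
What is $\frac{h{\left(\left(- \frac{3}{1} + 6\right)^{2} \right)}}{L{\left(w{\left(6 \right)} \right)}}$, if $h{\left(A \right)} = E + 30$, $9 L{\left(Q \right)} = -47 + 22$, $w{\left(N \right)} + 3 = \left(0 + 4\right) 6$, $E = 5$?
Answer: $- \frac{63}{5} \approx -12.6$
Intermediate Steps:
$w{\left(N \right)} = 21$ ($w{\left(N \right)} = -3 + \left(0 + 4\right) 6 = -3 + 4 \cdot 6 = -3 + 24 = 21$)
$L{\left(Q \right)} = - \frac{25}{9}$ ($L{\left(Q \right)} = \frac{-47 + 22}{9} = \frac{1}{9} \left(-25\right) = - \frac{25}{9}$)
$h{\left(A \right)} = 35$ ($h{\left(A \right)} = 5 + 30 = 35$)
$\frac{h{\left(\left(- \frac{3}{1} + 6\right)^{2} \right)}}{L{\left(w{\left(6 \right)} \right)}} = \frac{35}{- \frac{25}{9}} = 35 \left(- \frac{9}{25}\right) = - \frac{63}{5}$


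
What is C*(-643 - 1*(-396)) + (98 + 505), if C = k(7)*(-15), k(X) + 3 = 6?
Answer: 11718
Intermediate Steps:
k(X) = 3 (k(X) = -3 + 6 = 3)
C = -45 (C = 3*(-15) = -45)
C*(-643 - 1*(-396)) + (98 + 505) = -45*(-643 - 1*(-396)) + (98 + 505) = -45*(-643 + 396) + 603 = -45*(-247) + 603 = 11115 + 603 = 11718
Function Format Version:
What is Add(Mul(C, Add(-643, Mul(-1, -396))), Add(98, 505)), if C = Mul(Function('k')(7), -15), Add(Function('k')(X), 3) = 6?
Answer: 11718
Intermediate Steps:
Function('k')(X) = 3 (Function('k')(X) = Add(-3, 6) = 3)
C = -45 (C = Mul(3, -15) = -45)
Add(Mul(C, Add(-643, Mul(-1, -396))), Add(98, 505)) = Add(Mul(-45, Add(-643, Mul(-1, -396))), Add(98, 505)) = Add(Mul(-45, Add(-643, 396)), 603) = Add(Mul(-45, -247), 603) = Add(11115, 603) = 11718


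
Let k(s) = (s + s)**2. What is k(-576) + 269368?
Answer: 1596472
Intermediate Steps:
k(s) = 4*s**2 (k(s) = (2*s)**2 = 4*s**2)
k(-576) + 269368 = 4*(-576)**2 + 269368 = 4*331776 + 269368 = 1327104 + 269368 = 1596472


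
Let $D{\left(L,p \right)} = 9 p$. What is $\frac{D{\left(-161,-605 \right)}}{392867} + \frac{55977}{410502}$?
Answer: $\frac{6585444223}{53757563078} \approx 0.1225$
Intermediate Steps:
$\frac{D{\left(-161,-605 \right)}}{392867} + \frac{55977}{410502} = \frac{9 \left(-605\right)}{392867} + \frac{55977}{410502} = \left(-5445\right) \frac{1}{392867} + 55977 \cdot \frac{1}{410502} = - \frac{5445}{392867} + \frac{18659}{136834} = \frac{6585444223}{53757563078}$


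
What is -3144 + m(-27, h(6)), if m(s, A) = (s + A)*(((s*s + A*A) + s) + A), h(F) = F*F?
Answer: 15162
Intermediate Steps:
h(F) = F²
m(s, A) = (A + s)*(A + s + A² + s²) (m(s, A) = (A + s)*(((s² + A²) + s) + A) = (A + s)*(((A² + s²) + s) + A) = (A + s)*((s + A² + s²) + A) = (A + s)*(A + s + A² + s²))
-3144 + m(-27, h(6)) = -3144 + ((6²)² + (6²)³ + (-27)² + (-27)³ + 6²*(-27)² - 27*(6²)² + 2*6²*(-27)) = -3144 + (36² + 36³ + 729 - 19683 + 36*729 - 27*36² + 2*36*(-27)) = -3144 + (1296 + 46656 + 729 - 19683 + 26244 - 27*1296 - 1944) = -3144 + (1296 + 46656 + 729 - 19683 + 26244 - 34992 - 1944) = -3144 + 18306 = 15162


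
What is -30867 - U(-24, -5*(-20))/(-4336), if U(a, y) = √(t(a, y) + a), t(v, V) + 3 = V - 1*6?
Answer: -30867 + √67/4336 ≈ -30867.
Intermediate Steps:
t(v, V) = -9 + V (t(v, V) = -3 + (V - 1*6) = -3 + (V - 6) = -3 + (-6 + V) = -9 + V)
U(a, y) = √(-9 + a + y) (U(a, y) = √((-9 + y) + a) = √(-9 + a + y))
-30867 - U(-24, -5*(-20))/(-4336) = -30867 - √(-9 - 24 - 5*(-20))/(-4336) = -30867 - √(-9 - 24 + 100)*(-1)/4336 = -30867 - √67*(-1)/4336 = -30867 - (-1)*√67/4336 = -30867 + √67/4336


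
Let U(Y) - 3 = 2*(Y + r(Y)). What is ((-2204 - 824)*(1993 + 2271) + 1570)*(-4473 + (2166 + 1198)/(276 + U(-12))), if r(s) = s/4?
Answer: 4778411392162/83 ≈ 5.7571e+10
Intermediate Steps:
r(s) = s/4 (r(s) = s*(1/4) = s/4)
U(Y) = 3 + 5*Y/2 (U(Y) = 3 + 2*(Y + Y/4) = 3 + 2*(5*Y/4) = 3 + 5*Y/2)
((-2204 - 824)*(1993 + 2271) + 1570)*(-4473 + (2166 + 1198)/(276 + U(-12))) = ((-2204 - 824)*(1993 + 2271) + 1570)*(-4473 + (2166 + 1198)/(276 + (3 + (5/2)*(-12)))) = (-3028*4264 + 1570)*(-4473 + 3364/(276 + (3 - 30))) = (-12911392 + 1570)*(-4473 + 3364/(276 - 27)) = -12909822*(-4473 + 3364/249) = -12909822*(-1110413/249) = 4778411392162/83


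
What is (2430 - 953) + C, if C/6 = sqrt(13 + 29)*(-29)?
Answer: 1477 - 174*sqrt(42) ≈ 349.35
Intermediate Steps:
C = -174*sqrt(42) (C = 6*(sqrt(13 + 29)*(-29)) = 6*(sqrt(42)*(-29)) = 6*(-29*sqrt(42)) = -174*sqrt(42) ≈ -1127.6)
(2430 - 953) + C = (2430 - 953) - 174*sqrt(42) = 1477 - 174*sqrt(42)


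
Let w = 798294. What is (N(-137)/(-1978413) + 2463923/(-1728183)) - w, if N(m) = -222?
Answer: -47884556653780207/59983503747 ≈ -7.9830e+5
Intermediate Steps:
(N(-137)/(-1978413) + 2463923/(-1728183)) - w = (-222/(-1978413) + 2463923/(-1728183)) - 1*798294 = (-222*(-1/1978413) + 2463923*(-1/1728183)) - 798294 = (74/659471 - 2463923/1728183) - 798294 = -85513572589/59983503747 - 798294 = -47884556653780207/59983503747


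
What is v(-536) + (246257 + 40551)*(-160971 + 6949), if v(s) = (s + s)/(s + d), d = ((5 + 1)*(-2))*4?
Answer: -3224756149514/73 ≈ -4.4175e+10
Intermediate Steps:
d = -48 (d = (6*(-2))*4 = -12*4 = -48)
v(s) = 2*s/(-48 + s) (v(s) = (s + s)/(s - 48) = (2*s)/(-48 + s) = 2*s/(-48 + s))
v(-536) + (246257 + 40551)*(-160971 + 6949) = 2*(-536)/(-48 - 536) + (246257 + 40551)*(-160971 + 6949) = 2*(-536)/(-584) + 286808*(-154022) = 2*(-536)*(-1/584) - 44174741776 = 134/73 - 44174741776 = -3224756149514/73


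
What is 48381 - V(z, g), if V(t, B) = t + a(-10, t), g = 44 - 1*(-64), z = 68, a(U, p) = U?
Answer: 48323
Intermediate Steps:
g = 108 (g = 44 + 64 = 108)
V(t, B) = -10 + t (V(t, B) = t - 10 = -10 + t)
48381 - V(z, g) = 48381 - (-10 + 68) = 48381 - 1*58 = 48381 - 58 = 48323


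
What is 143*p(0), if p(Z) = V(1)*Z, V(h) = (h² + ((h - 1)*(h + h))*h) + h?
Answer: 0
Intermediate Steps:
V(h) = h + h² + 2*h²*(-1 + h) (V(h) = (h² + ((-1 + h)*(2*h))*h) + h = (h² + (2*h*(-1 + h))*h) + h = (h² + 2*h²*(-1 + h)) + h = h + h² + 2*h²*(-1 + h))
p(Z) = 2*Z (p(Z) = (1*(1 - 1*1 + 2*1²))*Z = (1*(1 - 1 + 2*1))*Z = (1*(1 - 1 + 2))*Z = (1*2)*Z = 2*Z)
143*p(0) = 143*(2*0) = 143*0 = 0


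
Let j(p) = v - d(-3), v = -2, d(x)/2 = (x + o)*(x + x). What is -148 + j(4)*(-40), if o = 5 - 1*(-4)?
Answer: -2948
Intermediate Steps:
o = 9 (o = 5 + 4 = 9)
d(x) = 4*x*(9 + x) (d(x) = 2*((x + 9)*(x + x)) = 2*((9 + x)*(2*x)) = 2*(2*x*(9 + x)) = 4*x*(9 + x))
j(p) = 70 (j(p) = -2 - 4*(-3)*(9 - 3) = -2 - 4*(-3)*6 = -2 - 1*(-72) = -2 + 72 = 70)
-148 + j(4)*(-40) = -148 + 70*(-40) = -148 - 2800 = -2948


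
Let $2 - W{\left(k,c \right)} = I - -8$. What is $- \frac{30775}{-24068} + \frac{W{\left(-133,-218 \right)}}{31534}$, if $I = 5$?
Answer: $\frac{485097051}{379480156} \approx 1.2783$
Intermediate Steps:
$W{\left(k,c \right)} = -11$ ($W{\left(k,c \right)} = 2 - \left(5 - -8\right) = 2 - \left(5 + 8\right) = 2 - 13 = -11$)
$- \frac{30775}{-24068} + \frac{W{\left(-133,-218 \right)}}{31534} = - \frac{30775}{-24068} - \frac{11}{31534} = \left(-30775\right) \left(- \frac{1}{24068}\right) - \frac{11}{31534} = \frac{30775}{24068} - \frac{11}{31534} = \frac{485097051}{379480156}$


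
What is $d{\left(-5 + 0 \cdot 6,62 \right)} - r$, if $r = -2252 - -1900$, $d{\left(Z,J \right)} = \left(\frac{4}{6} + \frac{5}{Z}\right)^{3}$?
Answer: $\frac{9503}{27} \approx 351.96$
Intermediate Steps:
$d{\left(Z,J \right)} = \left(\frac{2}{3} + \frac{5}{Z}\right)^{3}$ ($d{\left(Z,J \right)} = \left(4 \cdot \frac{1}{6} + \frac{5}{Z}\right)^{3} = \left(\frac{2}{3} + \frac{5}{Z}\right)^{3}$)
$r = -352$ ($r = -2252 + 1900 = -352$)
$d{\left(-5 + 0 \cdot 6,62 \right)} - r = \frac{\left(15 + 2 \left(-5 + 0 \cdot 6\right)\right)^{3}}{27 \left(-5 + 0 \cdot 6\right)^{3}} - -352 = \frac{\left(15 + 2 \left(-5 + 0\right)\right)^{3}}{27 \left(-5 + 0\right)^{3}} + 352 = \frac{\left(15 + 2 \left(-5\right)\right)^{3}}{27 \left(-125\right)} + 352 = \frac{1}{27} \left(- \frac{1}{125}\right) \left(15 - 10\right)^{3} + 352 = \frac{1}{27} \left(- \frac{1}{125}\right) 5^{3} + 352 = \frac{1}{27} \left(- \frac{1}{125}\right) 125 + 352 = - \frac{1}{27} + 352 = \frac{9503}{27}$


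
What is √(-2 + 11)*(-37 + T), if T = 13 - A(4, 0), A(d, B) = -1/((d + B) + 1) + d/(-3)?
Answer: -337/5 ≈ -67.400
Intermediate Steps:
A(d, B) = -1/(1 + B + d) - d/3 (A(d, B) = -1/((B + d) + 1) + d*(-⅓) = -1/(1 + B + d) - d/3)
T = 218/15 (T = 13 - (-3 - 1*4 - 1*4² - 1*0*4)/(3*(1 + 0 + 4)) = 13 - (-3 - 4 - 1*16 + 0)/(3*5) = 13 - (-3 - 4 - 16 + 0)/(3*5) = 13 - (-23)/(3*5) = 13 - 1*(-23/15) = 13 + 23/15 = 218/15 ≈ 14.533)
√(-2 + 11)*(-37 + T) = √(-2 + 11)*(-37 + 218/15) = √9*(-337/15) = 3*(-337/15) = -337/5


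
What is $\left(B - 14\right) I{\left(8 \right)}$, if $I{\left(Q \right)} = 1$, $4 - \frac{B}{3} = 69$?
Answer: $-209$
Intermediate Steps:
$B = -195$ ($B = 12 - 207 = -195$)
$\left(B - 14\right) I{\left(8 \right)} = \left(-195 - 14\right) 1 = \left(-209\right) 1 = -209$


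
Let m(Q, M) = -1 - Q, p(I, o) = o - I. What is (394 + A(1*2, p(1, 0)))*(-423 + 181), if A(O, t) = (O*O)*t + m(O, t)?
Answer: -93654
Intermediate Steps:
A(O, t) = -1 - O + t*O² (A(O, t) = (O*O)*t + (-1 - O) = O²*t + (-1 - O) = t*O² + (-1 - O) = -1 - O + t*O²)
(394 + A(1*2, p(1, 0)))*(-423 + 181) = (394 + (-1 - 2 + (0 - 1*1)*(1*2)²))*(-423 + 181) = (394 + (-1 - 1*2 + (0 - 1)*2²))*(-242) = (394 + (-1 - 2 - 1*4))*(-242) = (394 + (-1 - 2 - 4))*(-242) = (394 - 7)*(-242) = 387*(-242) = -93654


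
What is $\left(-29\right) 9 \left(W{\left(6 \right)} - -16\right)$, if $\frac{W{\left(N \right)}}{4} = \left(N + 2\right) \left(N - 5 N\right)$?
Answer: $196272$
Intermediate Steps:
$W{\left(N \right)} = - 16 N \left(2 + N\right)$ ($W{\left(N \right)} = 4 \left(N + 2\right) \left(N - 5 N\right) = 4 \left(2 + N\right) \left(- 4 N\right) = 4 \left(- 4 N \left(2 + N\right)\right) = - 16 N \left(2 + N\right)$)
$\left(-29\right) 9 \left(W{\left(6 \right)} - -16\right) = \left(-29\right) 9 \left(\left(-16\right) 6 \left(2 + 6\right) - -16\right) = - 261 \left(\left(-16\right) 6 \cdot 8 + 16\right) = - 261 \left(-768 + 16\right) = \left(-261\right) \left(-752\right) = 196272$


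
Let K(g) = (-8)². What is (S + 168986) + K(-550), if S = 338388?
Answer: 507438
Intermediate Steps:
K(g) = 64
(S + 168986) + K(-550) = (338388 + 168986) + 64 = 507374 + 64 = 507438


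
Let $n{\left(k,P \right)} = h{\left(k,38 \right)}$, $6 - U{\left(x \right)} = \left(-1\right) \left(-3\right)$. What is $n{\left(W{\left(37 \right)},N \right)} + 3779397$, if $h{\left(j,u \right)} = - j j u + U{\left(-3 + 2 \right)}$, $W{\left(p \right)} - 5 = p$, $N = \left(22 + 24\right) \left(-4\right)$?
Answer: $3712368$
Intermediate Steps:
$N = -184$ ($N = 46 \left(-4\right) = -184$)
$W{\left(p \right)} = 5 + p$
$U{\left(x \right)} = 3$ ($U{\left(x \right)} = 6 - \left(-1\right) \left(-3\right) = 6 - 3 = 3$)
$h{\left(j,u \right)} = 3 - u j^{2}$ ($h{\left(j,u \right)} = - j j u + 3 = - j^{2} u + 3 = - u j^{2} + 3 = 3 - u j^{2}$)
$n{\left(k,P \right)} = 3 - 38 k^{2}$
$n{\left(W{\left(37 \right)},N \right)} + 3779397 = \left(3 - 38 \left(5 + 37\right)^{2}\right) + 3779397 = \left(3 - 38 \cdot 42^{2}\right) + 3779397 = \left(3 - 67032\right) + 3779397 = -67029 + 3779397 = 3712368$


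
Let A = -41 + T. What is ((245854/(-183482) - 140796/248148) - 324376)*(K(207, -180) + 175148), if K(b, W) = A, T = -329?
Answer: -35851702279961491100/632370713 ≈ -5.6694e+10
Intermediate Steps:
A = -370 (A = -41 - 329 = -370)
K(b, W) = -370
((245854/(-183482) - 140796/248148) - 324376)*(K(207, -180) + 175148) = ((245854/(-183482) - 140796/248148) - 324376)*(-370 + 175148) = ((245854*(-1/183482) - 140796*1/248148) - 324376)*174778 = ((-122927/91741 - 3911/6893) - 324376)*174778 = (-1206134862/632370713 - 324376)*174778 = -205127088534950/632370713*174778 = -35851702279961491100/632370713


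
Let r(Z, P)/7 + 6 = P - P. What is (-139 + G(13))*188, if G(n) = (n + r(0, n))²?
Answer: 131976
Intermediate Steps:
r(Z, P) = -42 (r(Z, P) = -42 + 7*(P - P) = -42 + 7*0 = -42 + 0 = -42)
G(n) = (-42 + n)² (G(n) = (n - 42)² = (-42 + n)²)
(-139 + G(13))*188 = (-139 + (-42 + 13)²)*188 = (-139 + (-29)²)*188 = (-139 + 841)*188 = 702*188 = 131976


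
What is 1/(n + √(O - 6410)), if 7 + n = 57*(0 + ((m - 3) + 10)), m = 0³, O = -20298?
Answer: 98/45093 - I*√6677/90186 ≈ 0.0021733 - 0.00090605*I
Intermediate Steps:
m = 0
n = 392 (n = -7 + 57*(0 + ((0 - 3) + 10)) = -7 + 57*(0 + (-3 + 10)) = -7 + 57*(0 + 7) = -7 + 57*7 = -7 + 399 = 392)
1/(n + √(O - 6410)) = 1/(392 + √(-20298 - 6410)) = 1/(392 + √(-26708)) = 1/(392 + 2*I*√6677)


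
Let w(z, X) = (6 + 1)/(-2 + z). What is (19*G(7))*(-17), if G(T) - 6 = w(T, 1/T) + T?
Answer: -23256/5 ≈ -4651.2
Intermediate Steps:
w(z, X) = 7/(-2 + z)
G(T) = 6 + T + 7/(-2 + T) (G(T) = 6 + (7/(-2 + T) + T) = 6 + (T + 7/(-2 + T)) = 6 + T + 7/(-2 + T))
(19*G(7))*(-17) = (19*((7 + (-2 + 7)*(6 + 7))/(-2 + 7)))*(-17) = (19*((7 + 5*13)/5))*(-17) = (19*((7 + 65)/5))*(-17) = (19*((⅕)*72))*(-17) = (19*(72/5))*(-17) = (1368/5)*(-17) = -23256/5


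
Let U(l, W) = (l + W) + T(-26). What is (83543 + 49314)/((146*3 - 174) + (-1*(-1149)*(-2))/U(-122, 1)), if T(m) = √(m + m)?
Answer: 2360204605/5026234 - 50884231*I*√13/98011563 ≈ 469.58 - 1.8719*I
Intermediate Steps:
T(m) = √2*√m (T(m) = √(2*m) = √2*√m)
U(l, W) = W + l + 2*I*√13 (U(l, W) = (l + W) + √2*√(-26) = (W + l) + √2*(I*√26) = (W + l) + 2*I*√13 = W + l + 2*I*√13)
(83543 + 49314)/((146*3 - 174) + (-1*(-1149)*(-2))/U(-122, 1)) = (83543 + 49314)/((146*3 - 174) + (-1*(-1149)*(-2))/(1 - 122 + 2*I*√13)) = 132857/((438 - 174) + (1149*(-2))/(-121 + 2*I*√13)) = 132857/(264 - 2298/(-121 + 2*I*√13))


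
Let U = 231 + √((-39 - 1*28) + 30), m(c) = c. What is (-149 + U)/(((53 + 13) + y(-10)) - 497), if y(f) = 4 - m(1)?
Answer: -41/214 - I*√37/428 ≈ -0.19159 - 0.014212*I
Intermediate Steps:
y(f) = 3 (y(f) = 4 - 1*1 = 4 - 1 = 3)
U = 231 + I*√37 (U = 231 + √((-39 - 28) + 30) = 231 + √(-67 + 30) = 231 + √(-37) = 231 + I*√37 ≈ 231.0 + 6.0828*I)
(-149 + U)/(((53 + 13) + y(-10)) - 497) = (-149 + (231 + I*√37))/(((53 + 13) + 3) - 497) = (82 + I*√37)/((66 + 3) - 497) = (82 + I*√37)/(69 - 497) = (82 + I*√37)/(-428) = (82 + I*√37)*(-1/428) = -41/214 - I*√37/428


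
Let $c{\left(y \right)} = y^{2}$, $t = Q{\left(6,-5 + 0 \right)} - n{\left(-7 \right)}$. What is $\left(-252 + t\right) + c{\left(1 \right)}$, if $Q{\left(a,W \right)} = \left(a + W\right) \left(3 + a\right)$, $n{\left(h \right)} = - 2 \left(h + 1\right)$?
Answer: $-254$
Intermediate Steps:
$n{\left(h \right)} = -2 - 2 h$ ($n{\left(h \right)} = - 2 \left(1 + h\right) = -2 - 2 h$)
$Q{\left(a,W \right)} = \left(3 + a\right) \left(W + a\right)$ ($Q{\left(a,W \right)} = \left(W + a\right) \left(3 + a\right) = \left(3 + a\right) \left(W + a\right)$)
$t = -3$ ($t = \left(6^{2} + 3 \left(-5 + 0\right) + 3 \cdot 6 + \left(-5 + 0\right) 6\right) - \left(-2 - -14\right) = \left(36 + 3 \left(-5\right) + 18 - 30\right) - \left(-2 + 14\right) = \left(36 - 15 + 18 - 30\right) - 12 = 9 - 12 = -3$)
$\left(-252 + t\right) + c{\left(1 \right)} = \left(-252 - 3\right) + 1^{2} = -255 + 1 = -254$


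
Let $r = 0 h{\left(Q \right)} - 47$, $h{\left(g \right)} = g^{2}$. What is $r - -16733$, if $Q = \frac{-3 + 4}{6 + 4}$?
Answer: $16686$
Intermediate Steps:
$Q = \frac{1}{10}$ ($Q = 1 \cdot \frac{1}{10} = \frac{1}{10} \approx 0.1$)
$r = -47$ ($r = \frac{0}{100} - 47 = 0 \cdot \frac{1}{100} - 47 = 0 - 47 = -47$)
$r - -16733 = -47 - -16733 = -47 + 16733 = 16686$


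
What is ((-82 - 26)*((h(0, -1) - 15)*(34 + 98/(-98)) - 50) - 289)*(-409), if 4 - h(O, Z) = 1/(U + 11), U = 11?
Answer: -18191093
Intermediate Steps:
h(O, Z) = 87/22 (h(O, Z) = 4 - 1/(11 + 11) = 4 - 1/22 = 87/22)
((-82 - 26)*((h(0, -1) - 15)*(34 + 98/(-98)) - 50) - 289)*(-409) = ((-82 - 26)*((87/22 - 15)*(34 + 98/(-98)) - 50) - 289)*(-409) = (-108*(-243*(34 + 98*(-1/98))/22 - 50) - 289)*(-409) = (-108*(-243*(34 - 1)/22 - 50) - 289)*(-409) = (-108*(-243/22*33 - 50) - 289)*(-409) = (-108*(-729/2 - 50) - 289)*(-409) = (-108*(-829/2) - 289)*(-409) = (44766 - 289)*(-409) = 44477*(-409) = -18191093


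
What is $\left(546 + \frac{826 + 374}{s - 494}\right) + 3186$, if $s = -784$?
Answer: $\frac{794716}{213} \approx 3731.1$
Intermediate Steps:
$\left(546 + \frac{826 + 374}{s - 494}\right) + 3186 = \left(546 + \frac{826 + 374}{-784 - 494}\right) + 3186 = \left(546 + \frac{1200}{-1278}\right) + 3186 = \left(546 + 1200 \left(- \frac{1}{1278}\right)\right) + 3186 = \left(546 - \frac{200}{213}\right) + 3186 = \frac{116098}{213} + 3186 = \frac{794716}{213}$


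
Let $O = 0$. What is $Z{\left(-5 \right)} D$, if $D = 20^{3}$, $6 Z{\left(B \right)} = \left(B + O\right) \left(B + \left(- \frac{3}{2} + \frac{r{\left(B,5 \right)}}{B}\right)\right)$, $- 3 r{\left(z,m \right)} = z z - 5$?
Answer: $\frac{310000}{9} \approx 34444.0$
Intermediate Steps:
$r{\left(z,m \right)} = \frac{5}{3} - \frac{z^{2}}{3}$ ($r{\left(z,m \right)} = - \frac{z z - 5}{3} = - \frac{z^{2} - 5}{3} = - \frac{-5 + z^{2}}{3} = \frac{5}{3} - \frac{z^{2}}{3}$)
$Z{\left(B \right)} = \frac{B \left(- \frac{3}{2} + B + \frac{\frac{5}{3} - \frac{B^{2}}{3}}{B}\right)}{6}$ ($Z{\left(B \right)} = \frac{\left(B + 0\right) \left(B + \left(- \frac{3}{2} + \frac{\frac{5}{3} - \frac{B^{2}}{3}}{B}\right)\right)}{6} = \frac{B \left(B + \left(\left(-3\right) \frac{1}{2} + \frac{\frac{5}{3} - \frac{B^{2}}{3}}{B}\right)\right)}{6} = \frac{B \left(B - \left(\frac{3}{2} - \frac{\frac{5}{3} - \frac{B^{2}}{3}}{B}\right)\right)}{6} = \frac{B \left(- \frac{3}{2} + B + \frac{\frac{5}{3} - \frac{B^{2}}{3}}{B}\right)}{6}$)
$D = 8000$
$Z{\left(-5 \right)} D = \left(\frac{5}{18} - - \frac{5}{4} + \frac{\left(-5\right)^{2}}{9}\right) 8000 = \left(\frac{5}{18} + \frac{5}{4} + \frac{1}{9} \cdot 25\right) 8000 = \left(\frac{5}{18} + \frac{5}{4} + \frac{25}{9}\right) 8000 = \frac{155}{36} \cdot 8000 = \frac{310000}{9}$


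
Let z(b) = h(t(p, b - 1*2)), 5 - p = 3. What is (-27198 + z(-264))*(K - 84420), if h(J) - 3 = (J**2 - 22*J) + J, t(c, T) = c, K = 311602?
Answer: -6186847406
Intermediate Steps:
p = 2 (p = 5 - 1*3 = 5 - 3 = 2)
h(J) = 3 + J**2 - 21*J (h(J) = 3 + ((J**2 - 22*J) + J) = 3 + (J**2 - 21*J) = 3 + J**2 - 21*J)
z(b) = -35 (z(b) = 3 + 2**2 - 21*2 = 3 + 4 - 42 = -35)
(-27198 + z(-264))*(K - 84420) = (-27198 - 35)*(311602 - 84420) = -27233*227182 = -6186847406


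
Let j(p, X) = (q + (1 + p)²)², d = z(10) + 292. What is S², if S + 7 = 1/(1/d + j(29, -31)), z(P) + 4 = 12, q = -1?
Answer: 2880561862156345249/58786997561010601 ≈ 49.000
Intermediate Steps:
z(P) = 8 (z(P) = -4 + 12 = 8)
d = 300 (d = 8 + 292 = 300)
j(p, X) = (-1 + (1 + p)²)²
S = -1697221807/242460301 (S = -7 + 1/(1/300 + (-1 + (1 + 29)²)²) = -7 + 1/(1/300 + (-1 + 30²)²) = -7 + 1/(1/300 + (-1 + 900)²) = -7 + 1/(1/300 + 899²) = -7 + 1/(1/300 + 808201) = -7 + 1/(242460301/300) = -7 + 300/242460301 = -1697221807/242460301 ≈ -7.0000)
S² = (-1697221807/242460301)² = 2880561862156345249/58786997561010601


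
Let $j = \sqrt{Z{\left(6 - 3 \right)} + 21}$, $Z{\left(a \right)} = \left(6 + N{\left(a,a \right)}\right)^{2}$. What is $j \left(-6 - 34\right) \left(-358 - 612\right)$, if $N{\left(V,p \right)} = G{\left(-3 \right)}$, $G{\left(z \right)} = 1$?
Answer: $38800 \sqrt{70} \approx 3.2462 \cdot 10^{5}$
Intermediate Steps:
$N{\left(V,p \right)} = 1$
$Z{\left(a \right)} = 49$ ($Z{\left(a \right)} = \left(6 + 1\right)^{2} = 7^{2} = 49$)
$j = \sqrt{70}$ ($j = \sqrt{49 + 21} = \sqrt{70} \approx 8.3666$)
$j \left(-6 - 34\right) \left(-358 - 612\right) = \sqrt{70} \left(-6 - 34\right) \left(-358 - 612\right) = \sqrt{70} \left(\left(-40\right) \left(-970\right)\right) = \sqrt{70} \cdot 38800 = 38800 \sqrt{70}$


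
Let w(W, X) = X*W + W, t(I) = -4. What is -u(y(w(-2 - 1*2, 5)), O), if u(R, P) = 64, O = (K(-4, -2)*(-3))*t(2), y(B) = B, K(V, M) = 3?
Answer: -64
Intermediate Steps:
w(W, X) = W + W*X (w(W, X) = W*X + W = W + W*X)
O = 36 (O = (3*(-3))*(-4) = -9*(-4) = 36)
-u(y(w(-2 - 1*2, 5)), O) = -1*64 = -64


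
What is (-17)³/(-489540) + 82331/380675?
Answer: 8434914803/37271127900 ≈ 0.22631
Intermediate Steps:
(-17)³/(-489540) + 82331/380675 = -4913*(-1/489540) + 82331*(1/380675) = 4913/489540 + 82331/380675 = 8434914803/37271127900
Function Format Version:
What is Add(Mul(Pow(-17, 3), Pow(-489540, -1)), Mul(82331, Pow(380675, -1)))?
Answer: Rational(8434914803, 37271127900) ≈ 0.22631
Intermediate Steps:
Add(Mul(Pow(-17, 3), Pow(-489540, -1)), Mul(82331, Pow(380675, -1))) = Add(Mul(-4913, Rational(-1, 489540)), Mul(82331, Rational(1, 380675))) = Add(Rational(4913, 489540), Rational(82331, 380675)) = Rational(8434914803, 37271127900)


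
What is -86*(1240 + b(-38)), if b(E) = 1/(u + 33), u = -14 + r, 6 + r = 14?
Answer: -2879366/27 ≈ -1.0664e+5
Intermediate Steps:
r = 8 (r = -6 + 14 = 8)
u = -6 (u = -14 + 8 = -6)
b(E) = 1/27 (b(E) = 1/(-6 + 33) = 1/27)
-86*(1240 + b(-38)) = -86*(1240 + 1/27) = -86*33481/27 = -2879366/27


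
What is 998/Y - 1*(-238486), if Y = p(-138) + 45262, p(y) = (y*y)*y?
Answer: 307982012331/1291405 ≈ 2.3849e+5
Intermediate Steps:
p(y) = y**3 (p(y) = y**2*y = y**3)
Y = -2582810 (Y = (-138)**3 + 45262 = -2628072 + 45262 = -2582810)
998/Y - 1*(-238486) = 998/(-2582810) - 1*(-238486) = 998*(-1/2582810) + 238486 = -499/1291405 + 238486 = 307982012331/1291405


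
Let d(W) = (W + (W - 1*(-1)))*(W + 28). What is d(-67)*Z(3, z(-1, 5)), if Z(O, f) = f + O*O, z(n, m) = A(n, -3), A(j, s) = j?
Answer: 41496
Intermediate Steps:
z(n, m) = n
Z(O, f) = f + O**2
d(W) = (1 + 2*W)*(28 + W) (d(W) = (W + (W + 1))*(28 + W) = (W + (1 + W))*(28 + W) = (1 + 2*W)*(28 + W))
d(-67)*Z(3, z(-1, 5)) = (28 + 2*(-67)**2 + 57*(-67))*(-1 + 3**2) = (28 + 2*4489 - 3819)*(-1 + 9) = (28 + 8978 - 3819)*8 = 5187*8 = 41496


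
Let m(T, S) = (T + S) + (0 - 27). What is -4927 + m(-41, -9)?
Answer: -5004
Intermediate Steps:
m(T, S) = -27 + S + T (m(T, S) = (S + T) - 27 = -27 + S + T)
-4927 + m(-41, -9) = -4927 + (-27 - 9 - 41) = -4927 - 77 = -5004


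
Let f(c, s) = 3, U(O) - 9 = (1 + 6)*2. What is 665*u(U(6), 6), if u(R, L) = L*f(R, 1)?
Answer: 11970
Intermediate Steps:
U(O) = 23 (U(O) = 9 + (1 + 6)*2 = 9 + 7*2 = 9 + 14 = 23)
u(R, L) = 3*L (u(R, L) = L*3 = 3*L)
665*u(U(6), 6) = 665*(3*6) = 665*18 = 11970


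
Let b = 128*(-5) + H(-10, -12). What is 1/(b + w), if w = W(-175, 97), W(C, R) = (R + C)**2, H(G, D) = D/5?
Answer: 5/27208 ≈ 0.00018377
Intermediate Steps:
H(G, D) = D/5 (H(G, D) = D*(1/5) = D/5)
b = -3212/5 (b = 128*(-5) + (1/5)*(-12) = -640 - 12/5 = -3212/5 ≈ -642.40)
W(C, R) = (C + R)**2
w = 6084 (w = (-175 + 97)**2 = (-78)**2 = 6084)
1/(b + w) = 1/(-3212/5 + 6084) = 1/(27208/5) = 5/27208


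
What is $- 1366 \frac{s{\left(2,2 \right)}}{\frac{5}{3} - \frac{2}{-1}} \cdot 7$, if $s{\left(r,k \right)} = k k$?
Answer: $- \frac{114744}{11} \approx -10431.0$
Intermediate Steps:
$s{\left(r,k \right)} = k^{2}$
$- 1366 \frac{s{\left(2,2 \right)}}{\frac{5}{3} - \frac{2}{-1}} \cdot 7 = - 1366 \frac{2^{2}}{\frac{5}{3} - \frac{2}{-1}} \cdot 7 = - 1366 \frac{4}{5 \cdot \frac{1}{3} - -2} \cdot 7 = - 1366 \frac{4}{\frac{5}{3} + 2} \cdot 7 = - 1366 \frac{4}{\frac{11}{3}} \cdot 7 = - 1366 \cdot 4 \cdot \frac{3}{11} \cdot 7 = - 1366 \cdot \frac{12}{11} \cdot 7 = \left(-1366\right) \frac{84}{11} = - \frac{114744}{11}$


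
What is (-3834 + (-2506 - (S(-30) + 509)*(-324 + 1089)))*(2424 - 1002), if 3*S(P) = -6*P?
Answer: -627990750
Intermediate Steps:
S(P) = -2*P (S(P) = (-6*P)/3 = -2*P)
(-3834 + (-2506 - (S(-30) + 509)*(-324 + 1089)))*(2424 - 1002) = (-3834 + (-2506 - (-2*(-30) + 509)*(-324 + 1089)))*(2424 - 1002) = (-3834 + (-2506 - (60 + 509)*765))*1422 = (-3834 + (-2506 - 569*765))*1422 = (-3834 + (-2506 - 1*435285))*1422 = (-3834 + (-2506 - 435285))*1422 = (-3834 - 437791)*1422 = -441625*1422 = -627990750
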